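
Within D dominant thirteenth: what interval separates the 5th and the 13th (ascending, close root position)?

The chord tones of D dominant thirteenth are D–F#–A–C–E–B.
5th = A; 13th = B.
From A to B is 14 semitones, exactly the major ninth.

M9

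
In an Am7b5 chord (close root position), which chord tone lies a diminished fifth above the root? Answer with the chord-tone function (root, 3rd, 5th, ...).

5th

Spelling the chord: A, C, E♭, G.
The root is A. A diminished fifth above A is E♭.
E♭ is the chord's 5th.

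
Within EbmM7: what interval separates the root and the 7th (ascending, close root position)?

EbmM7: Eb-Gb-Bb-D.
The root is Eb and the 7th is D.
From Eb to D is 11 semitones, exactly the major seventh.

M7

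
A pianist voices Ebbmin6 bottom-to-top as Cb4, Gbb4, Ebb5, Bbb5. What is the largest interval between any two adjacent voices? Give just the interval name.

major 6th

Adjacent intervals: Cb4→Gbb4 = diminished fifth; Gbb4→Ebb5 = major sixth; Ebb5→Bbb5 = perfect fifth.
The largest is Gbb4 to Ebb5, a major sixth (9 semitones).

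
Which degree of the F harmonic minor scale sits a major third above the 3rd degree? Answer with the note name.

The scale is F G A♭ B♭ C D♭ E.
The 3rd degree is A♭; a major third above that is C — scale degree 5.

C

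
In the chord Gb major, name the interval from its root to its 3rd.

major third

Spelling the chord: Gb-Bb-Db.
That puts Gb below Bb.
From Gb to Bb is 4 semitones, exactly the major third.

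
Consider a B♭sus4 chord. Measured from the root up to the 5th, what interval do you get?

perfect fifth

Spelling the chord: B♭ E♭ F.
So we need the interval from B♭ up to F.
B♭ up to F spans 5 letter names and 7 semitones — a perfect fifth.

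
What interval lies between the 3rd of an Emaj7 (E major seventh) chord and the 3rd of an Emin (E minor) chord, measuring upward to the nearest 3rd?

The 3rd of Emaj7 (E major seventh) is G♯; the 3rd of Emin (E minor) is G.
8 letter names make it an octave; at 11 semitones (a half step narrower than perfect) the quality is diminished.

diminished octave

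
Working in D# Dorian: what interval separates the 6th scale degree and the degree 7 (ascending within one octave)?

minor second

The scale runs D# E# F# G# A# B# C#.
That puts B# below C#.
2 letter names make it a second; at 1 semitone (a half step narrower than major) the quality is minor.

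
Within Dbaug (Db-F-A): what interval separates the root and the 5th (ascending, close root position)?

augmented fifth

So we need the interval from Db up to A.
From Db to A: 8 semitones over a fifth = augmented.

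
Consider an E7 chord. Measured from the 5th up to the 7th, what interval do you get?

minor third

E dominant seventh is spelled E-G#-B-D.
The 5th is B and the 7th is D.
3 letter names make it a third; at 3 semitones (a half step narrower than major) the quality is minor.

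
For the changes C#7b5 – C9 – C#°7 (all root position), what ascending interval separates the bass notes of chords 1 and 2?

The roots are C# and C.
From C# to C: 11 semitones over an octave = diminished.

diminished 8th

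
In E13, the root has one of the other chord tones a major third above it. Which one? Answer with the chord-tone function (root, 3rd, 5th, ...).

3rd

E13: E G# B D F# C#.
The root is E. A major third above E is G#.
G# is the chord's 3rd.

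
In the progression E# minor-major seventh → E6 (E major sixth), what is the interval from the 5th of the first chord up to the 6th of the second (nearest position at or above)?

The 5th of E# minor-major seventh is B#; the 6th of E6 (E major sixth) is C#.
B# up to C# is 1 semitone, a half step narrower than a major second, so the interval is minor.

minor 2nd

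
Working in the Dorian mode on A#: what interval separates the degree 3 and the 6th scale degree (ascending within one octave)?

A# dorian: A# B# C# D# E# F## G#.
So we need the interval from C# up to F##.
4 letter names make it a fourth; at 6 semitones (a half step wider than perfect) the quality is augmented.

augmented fourth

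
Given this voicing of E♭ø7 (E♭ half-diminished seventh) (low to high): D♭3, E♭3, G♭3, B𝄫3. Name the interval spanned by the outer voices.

minor sixth

The outer voices are D♭3 and B𝄫3.
D♭ up to B𝄫 is 8 semitones, a half step narrower than a major sixth, so the interval is minor.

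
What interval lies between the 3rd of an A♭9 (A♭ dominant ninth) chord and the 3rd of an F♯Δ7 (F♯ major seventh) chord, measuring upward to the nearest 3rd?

The 3rd of A♭9 (A♭ dominant ninth) is C; the 3rd of F♯Δ7 (F♯ major seventh) is A♯.
C up to A♯ is 10 semitones, a half step wider than a major sixth, so the interval is augmented.

augmented sixth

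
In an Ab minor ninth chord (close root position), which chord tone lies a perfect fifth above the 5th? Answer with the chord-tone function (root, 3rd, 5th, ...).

9th

Abmin9: Ab–Cb–Eb–Gb–Bb.
The 5th is Eb. A perfect fifth above Eb is Bb.
Bb is the chord's 9th.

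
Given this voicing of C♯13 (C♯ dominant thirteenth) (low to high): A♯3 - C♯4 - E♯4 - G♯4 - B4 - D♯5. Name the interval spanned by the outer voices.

perfect eleventh

The outer voices are A♯3 and D♯5.
From A♯ to D♯ is 17 semitones, exactly the perfect eleventh.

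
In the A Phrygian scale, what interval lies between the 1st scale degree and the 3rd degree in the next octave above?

m10

A phrygian: A Bb C D E F G.
1st scale degree = A; scale degree 3 (up an octave) = C.
10 letter names make it a tenth; at 15 semitones (a half step narrower than major) the quality is minor.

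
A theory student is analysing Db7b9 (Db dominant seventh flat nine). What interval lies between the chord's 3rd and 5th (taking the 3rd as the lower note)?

Spelling the chord: Db F Ab Cb Ebb.
That puts F below Ab.
F up to Ab is 3 semitones, a half step narrower than a major third, so the interval is minor.

minor 3rd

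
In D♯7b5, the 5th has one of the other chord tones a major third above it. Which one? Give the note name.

C#

D♯ dominant seventh flat five: D♯ F𝄪 A C♯.
The 5th is A. A major third above A is C♯.
C♯ is the chord's 7th.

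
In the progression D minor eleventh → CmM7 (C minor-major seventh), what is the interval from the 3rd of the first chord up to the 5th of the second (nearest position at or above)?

major second

The 3rd of D minor eleventh is F; the 5th of CmM7 (C minor-major seventh) is G.
From F to G is 2 semitones, exactly the major second.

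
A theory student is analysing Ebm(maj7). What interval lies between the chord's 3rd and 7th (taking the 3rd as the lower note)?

Ebm(maj7) is spelled Eb Gb Bb D.
That puts Gb below D.
Gb up to D is 8 semitones, a half step wider than a perfect fifth, so the interval is augmented.

augmented fifth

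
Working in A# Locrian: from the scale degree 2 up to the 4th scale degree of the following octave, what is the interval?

A# locrian: A# B C# D# E F# G#.
Scale degree 2 = B; 4th scale degree (up an octave) = D#.
B up to D# spans 10 letter names and 16 semitones — a major tenth.

major tenth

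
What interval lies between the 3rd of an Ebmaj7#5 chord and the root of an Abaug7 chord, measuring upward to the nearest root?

minor second

The 3rd of Ebmaj7#5 is G; the root of Abaug7 is Ab.
G up to Ab is 1 semitone, a half step narrower than a major second, so the interval is minor.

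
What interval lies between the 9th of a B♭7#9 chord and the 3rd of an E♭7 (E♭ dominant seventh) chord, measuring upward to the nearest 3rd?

diminished 5th

B♭7#9 has C♯ as its 9th, and E♭7 (E♭ dominant seventh) has G as its 3rd.
From C♯ to G: 6 semitones over a fifth = diminished.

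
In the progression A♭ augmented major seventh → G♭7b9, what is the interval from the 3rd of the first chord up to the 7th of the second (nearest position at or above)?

The 3rd of A♭ augmented major seventh is C; the 7th of G♭7b9 is F♭.
From C to F♭: 4 semitones over a fourth = diminished.

diminished fourth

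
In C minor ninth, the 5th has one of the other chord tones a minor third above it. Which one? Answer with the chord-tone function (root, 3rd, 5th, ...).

Cmin9: C Eb G Bb D.
The 5th is G. A minor third above G is Bb.
Bb is the chord's 7th.

7th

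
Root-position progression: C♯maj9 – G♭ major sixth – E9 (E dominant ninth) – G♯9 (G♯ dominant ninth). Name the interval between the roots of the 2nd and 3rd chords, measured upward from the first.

augmented sixth

The roots are G♭ and E.
From G♭ to E: 10 semitones over a sixth = augmented.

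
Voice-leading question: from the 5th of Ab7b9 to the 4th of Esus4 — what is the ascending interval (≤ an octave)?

augmented fourth

The 5th of Ab7b9 is Eb; the 4th of Esus4 is A.
Eb up to A is 6 semitones, a half step wider than a perfect fourth, so the interval is augmented.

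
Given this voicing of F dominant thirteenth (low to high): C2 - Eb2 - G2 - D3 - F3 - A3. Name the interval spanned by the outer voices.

The outer voices are C2 and A3.
Counting 13 letters and 21 half steps from C gives a major thirteenth.

major thirteenth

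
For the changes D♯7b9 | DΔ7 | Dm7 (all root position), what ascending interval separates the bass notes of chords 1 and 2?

The roots are D♯ and D.
8 letter names make it an octave; at 11 semitones (a half step narrower than perfect) the quality is diminished.

diminished octave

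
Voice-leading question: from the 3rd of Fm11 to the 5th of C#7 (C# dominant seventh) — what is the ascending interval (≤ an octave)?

Fm11 has Ab as its 3rd, and C#7 (C# dominant seventh) has G# as its 5th.
From Ab to G#: 12 semitones over a seventh = augmented.

A7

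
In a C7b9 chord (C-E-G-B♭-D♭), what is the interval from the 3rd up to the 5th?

The 3rd is E and the 5th is G.
E up to G is 3 semitones, a half step narrower than a major third, so the interval is minor.

minor 3rd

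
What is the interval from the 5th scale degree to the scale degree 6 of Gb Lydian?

The scale runs Gb Ab Bb C Db Eb F.
The 5th scale degree is Db and the 6th scale degree is Eb.
Counting 2 letters and 2 half steps from Db gives a major second.

M2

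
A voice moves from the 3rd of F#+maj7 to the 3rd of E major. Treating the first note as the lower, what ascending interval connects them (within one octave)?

F#+maj7 has A# as its 3rd, and E major has G# as its 3rd.
A# up to G# is 10 semitones, a half step narrower than a major seventh, so the interval is minor.

m7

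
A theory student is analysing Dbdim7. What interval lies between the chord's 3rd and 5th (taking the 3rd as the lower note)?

Spelling the chord: Db, Fb, Abb, Cbb.
That puts Fb below Abb.
From Fb to Abb: 3 semitones over a third = minor.

minor third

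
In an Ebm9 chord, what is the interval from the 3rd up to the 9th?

M7

The chord tones of Ebmin9 are Eb Gb Bb Db F.
3rd = Gb; 9th = F.
From Gb to F is 11 semitones, exactly the major seventh.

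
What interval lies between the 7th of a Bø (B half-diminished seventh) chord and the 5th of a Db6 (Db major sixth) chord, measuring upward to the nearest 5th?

Bø (B half-diminished seventh) has A as its 7th, and Db6 (Db major sixth) has Ab as its 5th.
8 letter names make it an octave; at 11 semitones (a half step narrower than perfect) the quality is diminished.

diminished octave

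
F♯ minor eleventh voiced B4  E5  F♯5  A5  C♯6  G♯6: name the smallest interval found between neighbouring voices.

major second

Adjacent intervals: B4→E5 = perfect fourth; E5→F♯5 = major second; F♯5→A5 = minor third; A5→C♯6 = major third; C♯6→G♯6 = perfect fifth.
The smallest is E5 to F♯5, a major second (2 semitones).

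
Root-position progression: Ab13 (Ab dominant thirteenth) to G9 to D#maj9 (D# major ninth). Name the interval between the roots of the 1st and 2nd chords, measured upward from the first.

The roots are Ab and G.
Ab up to G spans 7 letter names and 11 semitones — a major seventh.

major seventh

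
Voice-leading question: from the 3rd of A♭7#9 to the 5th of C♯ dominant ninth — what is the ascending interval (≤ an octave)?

augmented 5th

A♭7#9 has C as its 3rd, and C♯ dominant ninth has G♯ as its 5th.
From C to G♯: 8 semitones over a fifth = augmented.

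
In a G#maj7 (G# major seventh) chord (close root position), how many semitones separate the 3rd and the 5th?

G#Δ7 is spelled G#, B#, D#, F##.
B# to D# is a minor third: 3 semitones.

3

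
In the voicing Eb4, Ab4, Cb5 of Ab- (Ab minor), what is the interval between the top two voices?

minor third

Those voices are Ab4 and Cb5.
From Ab to Cb: 3 semitones over a third = minor.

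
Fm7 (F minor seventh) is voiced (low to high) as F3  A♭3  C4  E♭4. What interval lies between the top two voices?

Those voices are C4 and E♭4.
C up to E♭ is 3 semitones, a half step narrower than a major third, so the interval is minor.

minor third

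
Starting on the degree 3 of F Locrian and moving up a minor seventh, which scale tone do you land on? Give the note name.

Gb

The scale is F G♭ A♭ B♭ C♭ D♭ E♭.
The degree 3 is A♭; a minor seventh above that is G♭ — scale degree 2.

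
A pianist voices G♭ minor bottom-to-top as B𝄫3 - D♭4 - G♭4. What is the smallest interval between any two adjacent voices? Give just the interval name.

major 3rd

Adjacent intervals: B𝄫3→D♭4 = major third; D♭4→G♭4 = perfect fourth.
The smallest is B𝄫3 to D♭4, a major third (4 semitones).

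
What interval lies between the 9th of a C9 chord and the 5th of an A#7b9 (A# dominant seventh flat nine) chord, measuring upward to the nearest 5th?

augmented second

C9 has D as its 9th, and A#7b9 (A# dominant seventh flat nine) has E# as its 5th.
2 letter names make it a second; at 3 semitones (a half step wider than major) the quality is augmented.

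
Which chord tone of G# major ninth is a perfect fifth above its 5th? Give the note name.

A#

Spelling the chord: G#-B#-D#-F##-A#.
The 5th is D#. A perfect fifth above D# is A#.
A# is the chord's 9th.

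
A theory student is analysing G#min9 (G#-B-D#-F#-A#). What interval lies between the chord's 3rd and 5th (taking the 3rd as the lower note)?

major third

That puts B below D#.
Counting 3 letters and 4 half steps from B gives a major third.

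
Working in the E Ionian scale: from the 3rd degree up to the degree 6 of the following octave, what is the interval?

E major: E F# G# A B C# D#.
That puts G# below C#.
G# up to C# spans 11 letter names and 17 semitones — a perfect eleventh.

perfect 11th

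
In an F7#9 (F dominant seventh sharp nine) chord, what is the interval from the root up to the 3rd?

F7#9 is spelled F-A-C-E♭-G♯.
The root is F and the 3rd is A.
From F to A is 4 semitones, exactly the major third.

major third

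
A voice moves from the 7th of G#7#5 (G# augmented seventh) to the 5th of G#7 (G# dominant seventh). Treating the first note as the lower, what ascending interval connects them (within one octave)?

G#7#5 (G# augmented seventh) has F# as its 7th, and G#7 (G# dominant seventh) has D# as its 5th.
From F# to D# is 9 semitones, exactly the major sixth.

major 6th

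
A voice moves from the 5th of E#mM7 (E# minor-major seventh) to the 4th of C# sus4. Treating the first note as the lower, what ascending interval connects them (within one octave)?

diminished fifth

E#mM7 (E# minor-major seventh) has B# as its 5th, and C# sus4 has F# as its 4th.
B# up to F# is 6 semitones, a half step narrower than a perfect fifth, so the interval is diminished.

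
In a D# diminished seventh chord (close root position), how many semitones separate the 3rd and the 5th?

3

Spelling the chord: D#-F#-A-C.
F# to A is a minor third: 3 semitones.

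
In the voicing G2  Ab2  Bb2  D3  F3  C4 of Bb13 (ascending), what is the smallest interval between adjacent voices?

Adjacent intervals: G2→Ab2 = minor second; Ab2→Bb2 = major second; Bb2→D3 = major third; D3→F3 = minor third; F3→C4 = perfect fifth.
The smallest is G2 to Ab2, a minor second (1 semitone).

minor second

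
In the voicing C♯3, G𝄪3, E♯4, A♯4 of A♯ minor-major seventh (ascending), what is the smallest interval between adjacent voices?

Adjacent intervals: C♯3→G𝄪3 = augmented fifth; G𝄪3→E♯4 = minor sixth; E♯4→A♯4 = perfect fourth.
The smallest is E♯4 to A♯4, a perfect fourth (5 semitones).

perfect 4th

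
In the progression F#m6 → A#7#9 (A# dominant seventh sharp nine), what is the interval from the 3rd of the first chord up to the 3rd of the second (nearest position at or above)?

A3

F#m6 has A as its 3rd, and A#7#9 (A# dominant seventh sharp nine) has C## as its 3rd.
3 letter names make it a third; at 5 semitones (a half step wider than major) the quality is augmented.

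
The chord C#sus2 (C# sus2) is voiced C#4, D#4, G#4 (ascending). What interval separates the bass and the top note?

The outer voices are C#4 and G#4.
From C# to G# is 7 semitones, exactly the perfect fifth.

perfect fifth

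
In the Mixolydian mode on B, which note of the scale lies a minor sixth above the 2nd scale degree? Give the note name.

A

The scale is B C♯ D♯ E F♯ G♯ A.
The 2nd scale degree is C♯; a minor sixth above that is A — scale degree 7.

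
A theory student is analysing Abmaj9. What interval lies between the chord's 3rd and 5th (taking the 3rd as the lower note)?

The chord tones of Abmaj9 (Ab major ninth) are Ab-C-Eb-G-Bb.
The 3rd is C and the 5th is Eb.
From C to Eb: 3 semitones over a third = minor.

minor third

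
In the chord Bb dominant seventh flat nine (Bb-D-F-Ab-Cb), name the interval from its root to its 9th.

minor ninth

Root = Bb; 9th = Cb.
Bb up to Cb is 13 semitones, a half step narrower than a major ninth, so the interval is minor.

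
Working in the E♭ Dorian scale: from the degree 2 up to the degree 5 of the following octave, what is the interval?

perfect 11th

The scale runs E♭ F G♭ A♭ B♭ C D♭.
That puts F below B♭.
From F to B♭ is 17 semitones, exactly the perfect eleventh.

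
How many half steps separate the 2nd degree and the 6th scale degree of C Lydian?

7

The scale is C D E F♯ G A B.
D up to A is a perfect fifth — 7 semitones.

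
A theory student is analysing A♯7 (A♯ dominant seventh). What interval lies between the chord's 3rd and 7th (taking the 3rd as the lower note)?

The chord tones of A♯7 (A♯ dominant seventh) are A♯ C𝄪 E♯ G♯.
So we need the interval from C𝄪 up to G♯.
C𝄪 up to G♯ is 6 semitones, a half step narrower than a perfect fifth, so the interval is diminished.

diminished fifth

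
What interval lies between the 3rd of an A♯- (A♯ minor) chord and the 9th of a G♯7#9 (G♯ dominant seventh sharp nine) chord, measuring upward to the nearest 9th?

The 3rd of A♯- (A♯ minor) is C♯; the 9th of G♯7#9 (G♯ dominant seventh sharp nine) is A𝄪.
6 letter names make it a sixth; at 10 semitones (a half step wider than major) the quality is augmented.

augmented sixth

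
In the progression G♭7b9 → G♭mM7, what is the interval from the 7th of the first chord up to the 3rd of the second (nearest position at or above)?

G♭7b9 has F♭ as its 7th, and G♭mM7 has B𝄫 as its 3rd.
Counting 4 letters and 5 half steps from F♭ gives a perfect fourth.

P4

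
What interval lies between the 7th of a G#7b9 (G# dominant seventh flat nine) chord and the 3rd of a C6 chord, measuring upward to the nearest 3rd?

m7

G#7b9 (G# dominant seventh flat nine) has F# as its 7th, and C6 has E as its 3rd.
From F# to E: 10 semitones over a seventh = minor.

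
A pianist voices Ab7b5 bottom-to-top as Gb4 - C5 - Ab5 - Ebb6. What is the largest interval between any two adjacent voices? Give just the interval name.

m6

Adjacent intervals: Gb4→C5 = augmented fourth; C5→Ab5 = minor sixth; Ab5→Ebb6 = diminished fifth.
The largest is C5 to Ab5, a minor sixth (8 semitones).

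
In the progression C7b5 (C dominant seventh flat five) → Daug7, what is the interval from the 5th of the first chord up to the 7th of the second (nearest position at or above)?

augmented fourth

The 5th of C7b5 (C dominant seventh flat five) is Gb; the 7th of Daug7 is C.
From Gb to C: 6 semitones over a fourth = augmented.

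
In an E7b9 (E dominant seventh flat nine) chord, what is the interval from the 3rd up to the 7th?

E7b9 (E dominant seventh flat nine) is spelled E-G#-B-D-F.
The 3rd is G# and the 7th is D.
5 letter names make it a fifth; at 6 semitones (a half step narrower than perfect) the quality is diminished.
That tritone between 3rd and 7th is what gives the dominant seventh its pull toward resolution.

diminished fifth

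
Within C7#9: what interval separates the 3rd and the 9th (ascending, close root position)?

Spelling the chord: C, E, G, Bb, D#.
3rd = E; 9th = D#.
Counting 7 letters and 11 half steps from E gives a major seventh.

major seventh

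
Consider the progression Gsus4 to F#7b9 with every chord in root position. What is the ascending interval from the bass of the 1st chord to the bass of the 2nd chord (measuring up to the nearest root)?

M7

The roots are G and F#.
From G to F# is 11 semitones, exactly the major seventh.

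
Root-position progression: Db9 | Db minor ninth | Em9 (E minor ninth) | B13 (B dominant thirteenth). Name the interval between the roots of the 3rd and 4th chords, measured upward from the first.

perfect fifth

The roots are E and B.
E up to B spans 5 letter names and 7 semitones — a perfect fifth.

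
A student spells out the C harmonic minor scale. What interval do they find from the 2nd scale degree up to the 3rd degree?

minor second

Spelling the C harmonic minor scale: C D E♭ F G A♭ B.
The 2nd scale degree is D and the scale degree 3 is E♭.
From D to E♭: 1 semitone over a second = minor.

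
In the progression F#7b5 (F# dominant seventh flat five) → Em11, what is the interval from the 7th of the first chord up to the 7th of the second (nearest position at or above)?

F#7b5 (F# dominant seventh flat five) has E as its 7th, and Em11 has D as its 7th.
7 letter names make it a seventh; at 10 semitones (a half step narrower than major) the quality is minor.

minor seventh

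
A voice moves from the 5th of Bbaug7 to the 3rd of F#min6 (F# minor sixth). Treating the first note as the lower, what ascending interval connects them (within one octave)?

minor third

The 5th of Bbaug7 is F#; the 3rd of F#min6 (F# minor sixth) is A.
From F# to A: 3 semitones over a third = minor.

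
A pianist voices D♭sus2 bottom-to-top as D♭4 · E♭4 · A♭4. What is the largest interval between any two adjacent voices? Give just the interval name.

Adjacent intervals: D♭4→E♭4 = major second; E♭4→A♭4 = perfect fourth.
The largest is E♭4 to A♭4, a perfect fourth (5 semitones).

perfect fourth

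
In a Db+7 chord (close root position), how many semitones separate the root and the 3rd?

Dbaug7: Db–F–A–Cb.
Db to F is a major third: 4 semitones.

4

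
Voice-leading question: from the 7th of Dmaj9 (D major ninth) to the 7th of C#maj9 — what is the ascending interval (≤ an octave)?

Dmaj9 (D major ninth) has C# as its 7th, and C#maj9 has B# as its 7th.
Counting 7 letters and 11 half steps from C# gives a major seventh.

major 7th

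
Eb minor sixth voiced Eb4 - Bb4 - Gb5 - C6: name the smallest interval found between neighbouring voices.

augmented fourth

Adjacent intervals: Eb4→Bb4 = perfect fifth; Bb4→Gb5 = minor sixth; Gb5→C6 = augmented fourth.
The smallest is Gb5 to C6, an augmented fourth (6 semitones).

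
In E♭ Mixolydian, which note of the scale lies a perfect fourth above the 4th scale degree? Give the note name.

Db

The scale is E♭ F G A♭ B♭ C D♭.
The 4th scale degree is A♭; a perfect fourth above that is D♭ — scale degree 7.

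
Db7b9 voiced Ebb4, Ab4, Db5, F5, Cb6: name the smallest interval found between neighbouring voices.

major 3rd

Adjacent intervals: Ebb4→Ab4 = augmented fourth; Ab4→Db5 = perfect fourth; Db5→F5 = major third; F5→Cb6 = diminished fifth.
The smallest is Db5 to F5, a major third (4 semitones).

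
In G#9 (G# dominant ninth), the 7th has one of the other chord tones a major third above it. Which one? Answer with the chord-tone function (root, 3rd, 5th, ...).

The chord tones of G#9 are G#–B#–D#–F#–A#.
The 7th is F#. A major third above F# is A#.
A# is the chord's 9th.

9th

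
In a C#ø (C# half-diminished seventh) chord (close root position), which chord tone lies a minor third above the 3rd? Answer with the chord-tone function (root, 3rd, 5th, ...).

C# half-diminished seventh is spelled C#-E-G-B.
The 3rd is E. A minor third above E is G.
G is the chord's 5th.

5th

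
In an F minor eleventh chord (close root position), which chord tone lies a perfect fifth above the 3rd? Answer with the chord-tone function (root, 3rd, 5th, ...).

The chord tones of Fm11 (F minor eleventh) are F, A♭, C, E♭, G, B♭.
The 3rd is A♭. A perfect fifth above A♭ is E♭.
E♭ is the chord's 7th.

7th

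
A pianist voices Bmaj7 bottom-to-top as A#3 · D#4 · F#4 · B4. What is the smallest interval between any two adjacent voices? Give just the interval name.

Adjacent intervals: A#3→D#4 = perfect fourth; D#4→F#4 = minor third; F#4→B4 = perfect fourth.
The smallest is D#4 to F#4, a minor third (3 semitones).

minor third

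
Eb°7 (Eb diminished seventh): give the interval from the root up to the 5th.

Eb diminished seventh is spelled Eb, Gb, Bbb, Dbb.
So we need the interval from Eb up to Bbb.
5 letter names make it a fifth; at 6 semitones (a half step narrower than perfect) the quality is diminished.

diminished fifth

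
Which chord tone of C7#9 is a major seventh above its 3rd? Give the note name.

The chord tones of C7#9 (C dominant seventh sharp nine) are C E G Bb D#.
The 3rd is E. A major seventh above E is D#.
D# is the chord's 9th.

D#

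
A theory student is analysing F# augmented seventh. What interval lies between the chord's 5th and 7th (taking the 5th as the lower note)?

The chord tones of F#+7 (F# augmented seventh) are F# A# C## E.
So we need the interval from C## up to E.
3 letter names make it a third; at 2 semitones (a whole step narrower than major) the quality is diminished.

d3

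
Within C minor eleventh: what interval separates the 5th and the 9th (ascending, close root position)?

Spelling the chord: C-Eb-G-Bb-D-F.
So we need the interval from G up to D.
Counting 5 letters and 7 half steps from G gives a perfect fifth.

perfect 5th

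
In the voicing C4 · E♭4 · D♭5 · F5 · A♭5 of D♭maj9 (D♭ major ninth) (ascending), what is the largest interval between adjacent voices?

Adjacent intervals: C4→E♭4 = minor third; E♭4→D♭5 = minor seventh; D♭5→F5 = major third; F5→A♭5 = minor third.
The largest is E♭4 to D♭5, a minor seventh (10 semitones).

minor seventh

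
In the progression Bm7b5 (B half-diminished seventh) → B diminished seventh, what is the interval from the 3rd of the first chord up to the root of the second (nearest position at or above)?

M6

The 3rd of Bm7b5 (B half-diminished seventh) is D; the root of B diminished seventh is B.
Counting 6 letters and 9 half steps from D gives a major sixth.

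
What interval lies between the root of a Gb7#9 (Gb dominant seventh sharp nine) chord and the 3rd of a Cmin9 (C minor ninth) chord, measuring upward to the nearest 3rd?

major sixth

Gb7#9 (Gb dominant seventh sharp nine) has Gb as its root, and Cmin9 (C minor ninth) has Eb as its 3rd.
From Gb to Eb is 9 semitones, exactly the major sixth.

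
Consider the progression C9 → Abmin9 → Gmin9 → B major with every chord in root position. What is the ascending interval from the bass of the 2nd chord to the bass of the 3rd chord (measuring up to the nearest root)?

The roots are Ab and G.
Ab up to G spans 7 letter names and 11 semitones — a major seventh.

major seventh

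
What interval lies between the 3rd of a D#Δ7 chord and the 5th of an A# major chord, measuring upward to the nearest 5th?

minor 7th

D#Δ7 has F## as its 3rd, and A# major has E# as its 5th.
7 letter names make it a seventh; at 10 semitones (a half step narrower than major) the quality is minor.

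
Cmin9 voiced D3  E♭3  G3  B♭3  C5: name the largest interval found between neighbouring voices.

Adjacent intervals: D3→E♭3 = minor second; E♭3→G3 = major third; G3→B♭3 = minor third; B♭3→C5 = major ninth.
The largest is B♭3 to C5, a major ninth (14 semitones).

major ninth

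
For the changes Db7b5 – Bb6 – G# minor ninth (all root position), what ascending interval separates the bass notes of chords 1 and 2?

major 6th

The roots are Db and Bb.
From Db to Bb is 9 semitones, exactly the major sixth.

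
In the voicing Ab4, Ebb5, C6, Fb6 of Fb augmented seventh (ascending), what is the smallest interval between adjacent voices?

diminished 4th

Adjacent intervals: Ab4→Ebb5 = diminished fifth; Ebb5→C6 = augmented sixth; C6→Fb6 = diminished fourth.
The smallest is C6 to Fb6, a diminished fourth (4 semitones).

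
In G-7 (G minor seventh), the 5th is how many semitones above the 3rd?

4

The chord tones of Gm7 are G Bb D F.
Bb to D is a major third: 4 semitones.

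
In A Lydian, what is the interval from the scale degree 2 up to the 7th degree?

major sixth

Spelling A Lydian: A B C# D# E F# G#.
Scale degree 2 = B; degree 7 = G#.
B up to G# spans 6 letter names and 9 semitones — a major sixth.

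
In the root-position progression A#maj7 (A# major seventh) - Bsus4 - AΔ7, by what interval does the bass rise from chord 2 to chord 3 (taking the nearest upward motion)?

The roots are B and A.
7 letter names make it a seventh; at 10 semitones (a half step narrower than major) the quality is minor.

minor seventh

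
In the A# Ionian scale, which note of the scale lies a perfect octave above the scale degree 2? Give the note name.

B#

The scale is A# B# C## D# E# F## G##.
The scale degree 2 is B#; a perfect octave above that is B# — scale degree 2.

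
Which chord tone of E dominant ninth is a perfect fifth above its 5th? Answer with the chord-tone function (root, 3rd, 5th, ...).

9th

E9: E G♯ B D F♯.
The 5th is B. A perfect fifth above B is F♯.
F♯ is the chord's 9th.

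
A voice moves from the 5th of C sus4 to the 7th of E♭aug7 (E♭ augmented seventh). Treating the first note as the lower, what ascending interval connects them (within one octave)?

d5

The 5th of C sus4 is G; the 7th of E♭aug7 (E♭ augmented seventh) is D♭.
5 letter names make it a fifth; at 6 semitones (a half step narrower than perfect) the quality is diminished.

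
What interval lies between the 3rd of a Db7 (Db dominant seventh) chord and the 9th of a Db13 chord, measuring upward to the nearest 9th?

minor 7th

Db7 (Db dominant seventh) has F as its 3rd, and Db13 has Eb as its 9th.
F up to Eb is 10 semitones, a half step narrower than a major seventh, so the interval is minor.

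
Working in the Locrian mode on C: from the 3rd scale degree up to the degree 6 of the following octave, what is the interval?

The scale runs C D♭ E♭ F G♭ A♭ B♭.
The 3rd scale degree is E♭ and the scale degree 6 (up an octave) is A♭.
From E♭ to A♭ is 17 semitones, exactly the perfect eleventh.

perfect eleventh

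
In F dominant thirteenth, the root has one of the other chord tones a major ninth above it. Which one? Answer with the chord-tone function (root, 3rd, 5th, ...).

The chord tones of F13 are F-A-C-Eb-G-D.
The root is F. A major ninth above F is G.
G is the chord's 9th.

9th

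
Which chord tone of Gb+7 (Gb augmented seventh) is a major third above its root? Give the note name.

Bb

Gb augmented seventh is spelled Gb, Bb, D, Fb.
The root is Gb. A major third above Gb is Bb.
Bb is the chord's 3rd.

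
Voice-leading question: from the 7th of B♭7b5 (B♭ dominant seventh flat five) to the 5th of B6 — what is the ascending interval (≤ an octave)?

augmented 6th

B♭7b5 (B♭ dominant seventh flat five) has A♭ as its 7th, and B6 has F♯ as its 5th.
A♭ up to F♯ is 10 semitones, a half step wider than a major sixth, so the interval is augmented.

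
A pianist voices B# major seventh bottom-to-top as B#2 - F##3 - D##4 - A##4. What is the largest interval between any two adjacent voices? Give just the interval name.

major sixth

Adjacent intervals: B#2→F##3 = perfect fifth; F##3→D##4 = major sixth; D##4→A##4 = perfect fifth.
The largest is F##3 to D##4, a major sixth (9 semitones).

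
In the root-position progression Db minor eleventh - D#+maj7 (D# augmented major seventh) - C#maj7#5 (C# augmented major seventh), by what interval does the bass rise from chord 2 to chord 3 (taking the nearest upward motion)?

m7

The roots are D# and C#.
D# up to C# is 10 semitones, a half step narrower than a major seventh, so the interval is minor.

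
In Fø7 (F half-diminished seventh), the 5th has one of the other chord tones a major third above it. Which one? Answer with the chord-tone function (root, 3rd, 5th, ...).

Fm7b5 (F half-diminished seventh): F Ab Cb Eb.
The 5th is Cb. A major third above Cb is Eb.
Eb is the chord's 7th.

7th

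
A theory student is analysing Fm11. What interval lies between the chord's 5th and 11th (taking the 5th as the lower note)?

minor seventh

Spelling the chord: F–Ab–C–Eb–G–Bb.
That puts C below Bb.
From C to Bb: 10 semitones over a seventh = minor.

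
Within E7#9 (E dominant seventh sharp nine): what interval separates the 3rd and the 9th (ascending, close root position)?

major seventh

The chord tones of E7#9 are E, G#, B, D, F##.
That puts G# below F##.
From G# to F## is 11 semitones, exactly the major seventh.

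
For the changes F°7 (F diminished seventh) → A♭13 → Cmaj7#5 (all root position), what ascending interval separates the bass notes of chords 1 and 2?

The roots are F and A♭.
F up to A♭ is 3 semitones, a half step narrower than a major third, so the interval is minor.

minor 3rd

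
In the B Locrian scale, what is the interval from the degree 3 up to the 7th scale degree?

P5

Spelling the B Locrian scale: B C D E F G A.
So we need the interval from D up to A.
From D to A is 7 semitones, exactly the perfect fifth.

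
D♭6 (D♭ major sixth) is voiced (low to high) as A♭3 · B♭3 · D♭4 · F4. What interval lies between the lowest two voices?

major second

Those voices are A♭3 and B♭3.
From A♭ to B♭ is 2 semitones, exactly the major second.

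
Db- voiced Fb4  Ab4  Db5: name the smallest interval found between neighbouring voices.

M3

Adjacent intervals: Fb4→Ab4 = major third; Ab4→Db5 = perfect fourth.
The smallest is Fb4 to Ab4, a major third (4 semitones).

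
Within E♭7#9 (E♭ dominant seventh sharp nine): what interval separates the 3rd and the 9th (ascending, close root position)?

The chord tones of E♭7#9 (E♭ dominant seventh sharp nine) are E♭ G B♭ D♭ F♯.
So we need the interval from G up to F♯.
Counting 7 letters and 11 half steps from G gives a major seventh.

major 7th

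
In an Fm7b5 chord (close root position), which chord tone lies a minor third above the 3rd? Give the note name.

Cb

The chord tones of Fø7 are F–Ab–Cb–Eb.
The 3rd is Ab. A minor third above Ab is Cb.
Cb is the chord's 5th.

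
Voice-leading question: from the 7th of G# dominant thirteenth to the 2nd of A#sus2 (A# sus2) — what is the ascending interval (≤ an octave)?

augmented fourth

The 7th of G# dominant thirteenth is F#; the 2nd of A#sus2 (A# sus2) is B#.
F# up to B# is 6 semitones, a half step wider than a perfect fourth, so the interval is augmented.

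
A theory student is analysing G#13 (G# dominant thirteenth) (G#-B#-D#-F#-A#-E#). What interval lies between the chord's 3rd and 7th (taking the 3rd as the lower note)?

diminished 5th

3rd = B#; 7th = F#.
B# up to F# is 6 semitones, a half step narrower than a perfect fifth, so the interval is diminished.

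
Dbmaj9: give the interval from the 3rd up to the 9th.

minor seventh

Dbmaj9: Db–F–Ab–C–Eb.
3rd = F; 9th = Eb.
From F to Eb: 10 semitones over a seventh = minor.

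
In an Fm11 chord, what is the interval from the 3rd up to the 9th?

major seventh

F minor eleventh: F Ab C Eb G Bb.
So we need the interval from Ab up to G.
Counting 7 letters and 11 half steps from Ab gives a major seventh.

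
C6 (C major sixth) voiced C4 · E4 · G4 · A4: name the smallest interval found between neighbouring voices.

major second

Adjacent intervals: C4→E4 = major third; E4→G4 = minor third; G4→A4 = major second.
The smallest is G4 to A4, a major second (2 semitones).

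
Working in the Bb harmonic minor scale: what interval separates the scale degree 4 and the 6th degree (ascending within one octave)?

minor third

The scale runs Bb C Db Eb F Gb A.
So we need the interval from Eb up to Gb.
Eb up to Gb is 3 semitones, a half step narrower than a major third, so the interval is minor.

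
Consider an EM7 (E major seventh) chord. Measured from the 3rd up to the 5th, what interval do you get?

EM7 is spelled E-G#-B-D#.
So we need the interval from G# up to B.
G# up to B is 3 semitones, a half step narrower than a major third, so the interval is minor.

minor third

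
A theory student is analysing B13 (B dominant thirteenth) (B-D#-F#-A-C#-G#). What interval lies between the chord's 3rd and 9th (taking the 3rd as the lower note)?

minor seventh

3rd = D#; 9th = C#.
From D# to C#: 10 semitones over a seventh = minor.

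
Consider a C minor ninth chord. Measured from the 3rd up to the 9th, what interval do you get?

major seventh

Spelling the chord: C-Eb-G-Bb-D.
3rd = Eb; 9th = D.
Counting 7 letters and 11 half steps from Eb gives a major seventh.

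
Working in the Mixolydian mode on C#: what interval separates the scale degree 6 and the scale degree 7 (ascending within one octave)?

minor 2nd

Spelling the Mixolydian mode on C#: C# D# E# F# G# A# B.
The scale degree 6 is A# and the degree 7 is B.
A# up to B is 1 semitone, a half step narrower than a major second, so the interval is minor.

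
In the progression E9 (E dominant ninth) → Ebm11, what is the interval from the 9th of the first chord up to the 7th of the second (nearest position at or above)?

diminished sixth

E9 (E dominant ninth) has F# as its 9th, and Ebm11 has Db as its 7th.
F# up to Db is 7 semitones, a whole step narrower than a major sixth, so the interval is diminished.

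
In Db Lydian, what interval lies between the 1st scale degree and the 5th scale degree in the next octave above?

Spelling Db Lydian: Db Eb F G Ab Bb C.
1st scale degree = Db; degree 5 (up an octave) = Ab.
Counting 12 letters and 19 half steps from Db gives a perfect twelfth.

perfect 12th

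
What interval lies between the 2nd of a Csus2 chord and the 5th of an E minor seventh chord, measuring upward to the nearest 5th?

major sixth

Csus2 has D as its 2nd, and E minor seventh has B as its 5th.
D up to B spans 6 letter names and 9 semitones — a major sixth.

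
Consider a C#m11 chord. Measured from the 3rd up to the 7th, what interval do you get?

perfect fifth

The chord tones of C#m11 are C#-E-G#-B-D#-F#.
The 3rd is E and the 7th is B.
E up to B spans 5 letter names and 7 semitones — a perfect fifth.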